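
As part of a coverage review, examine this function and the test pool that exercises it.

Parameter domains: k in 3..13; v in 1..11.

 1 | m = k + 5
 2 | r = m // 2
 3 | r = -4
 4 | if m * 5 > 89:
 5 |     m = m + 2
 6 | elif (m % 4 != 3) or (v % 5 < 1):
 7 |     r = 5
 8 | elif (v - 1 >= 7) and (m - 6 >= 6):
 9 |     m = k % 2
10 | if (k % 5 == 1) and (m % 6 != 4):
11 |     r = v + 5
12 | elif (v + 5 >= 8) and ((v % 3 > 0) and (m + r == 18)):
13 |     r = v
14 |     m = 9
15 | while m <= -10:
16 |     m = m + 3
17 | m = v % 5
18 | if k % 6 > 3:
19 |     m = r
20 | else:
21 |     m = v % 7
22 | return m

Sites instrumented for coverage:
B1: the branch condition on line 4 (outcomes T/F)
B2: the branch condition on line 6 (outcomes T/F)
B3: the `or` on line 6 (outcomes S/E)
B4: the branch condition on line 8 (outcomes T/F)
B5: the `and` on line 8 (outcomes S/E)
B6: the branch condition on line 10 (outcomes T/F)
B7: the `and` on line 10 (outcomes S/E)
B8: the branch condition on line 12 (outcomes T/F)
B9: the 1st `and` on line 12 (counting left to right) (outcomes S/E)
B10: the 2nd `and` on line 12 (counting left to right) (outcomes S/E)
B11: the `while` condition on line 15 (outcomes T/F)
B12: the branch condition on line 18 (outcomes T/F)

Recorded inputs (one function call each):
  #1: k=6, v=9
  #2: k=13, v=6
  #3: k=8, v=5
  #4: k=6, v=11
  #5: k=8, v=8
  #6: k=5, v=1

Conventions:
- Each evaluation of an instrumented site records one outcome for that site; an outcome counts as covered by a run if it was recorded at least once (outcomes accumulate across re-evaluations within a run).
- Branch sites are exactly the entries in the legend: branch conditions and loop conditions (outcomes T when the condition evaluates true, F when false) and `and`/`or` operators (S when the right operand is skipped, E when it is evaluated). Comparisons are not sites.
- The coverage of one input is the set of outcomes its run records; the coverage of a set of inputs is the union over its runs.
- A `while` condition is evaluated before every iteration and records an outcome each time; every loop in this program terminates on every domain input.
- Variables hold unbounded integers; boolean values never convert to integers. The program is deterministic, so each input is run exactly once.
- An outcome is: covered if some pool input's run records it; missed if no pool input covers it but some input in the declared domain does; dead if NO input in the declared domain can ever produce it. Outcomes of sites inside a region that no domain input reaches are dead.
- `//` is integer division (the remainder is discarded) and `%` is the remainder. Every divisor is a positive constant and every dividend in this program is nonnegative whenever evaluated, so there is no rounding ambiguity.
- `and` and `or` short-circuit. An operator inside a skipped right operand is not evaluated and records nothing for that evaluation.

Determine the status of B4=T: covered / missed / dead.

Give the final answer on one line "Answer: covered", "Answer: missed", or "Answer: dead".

no pool input records B4=T
but domain input (k=10, v=8) does record it -> reachable, so missed

Answer: missed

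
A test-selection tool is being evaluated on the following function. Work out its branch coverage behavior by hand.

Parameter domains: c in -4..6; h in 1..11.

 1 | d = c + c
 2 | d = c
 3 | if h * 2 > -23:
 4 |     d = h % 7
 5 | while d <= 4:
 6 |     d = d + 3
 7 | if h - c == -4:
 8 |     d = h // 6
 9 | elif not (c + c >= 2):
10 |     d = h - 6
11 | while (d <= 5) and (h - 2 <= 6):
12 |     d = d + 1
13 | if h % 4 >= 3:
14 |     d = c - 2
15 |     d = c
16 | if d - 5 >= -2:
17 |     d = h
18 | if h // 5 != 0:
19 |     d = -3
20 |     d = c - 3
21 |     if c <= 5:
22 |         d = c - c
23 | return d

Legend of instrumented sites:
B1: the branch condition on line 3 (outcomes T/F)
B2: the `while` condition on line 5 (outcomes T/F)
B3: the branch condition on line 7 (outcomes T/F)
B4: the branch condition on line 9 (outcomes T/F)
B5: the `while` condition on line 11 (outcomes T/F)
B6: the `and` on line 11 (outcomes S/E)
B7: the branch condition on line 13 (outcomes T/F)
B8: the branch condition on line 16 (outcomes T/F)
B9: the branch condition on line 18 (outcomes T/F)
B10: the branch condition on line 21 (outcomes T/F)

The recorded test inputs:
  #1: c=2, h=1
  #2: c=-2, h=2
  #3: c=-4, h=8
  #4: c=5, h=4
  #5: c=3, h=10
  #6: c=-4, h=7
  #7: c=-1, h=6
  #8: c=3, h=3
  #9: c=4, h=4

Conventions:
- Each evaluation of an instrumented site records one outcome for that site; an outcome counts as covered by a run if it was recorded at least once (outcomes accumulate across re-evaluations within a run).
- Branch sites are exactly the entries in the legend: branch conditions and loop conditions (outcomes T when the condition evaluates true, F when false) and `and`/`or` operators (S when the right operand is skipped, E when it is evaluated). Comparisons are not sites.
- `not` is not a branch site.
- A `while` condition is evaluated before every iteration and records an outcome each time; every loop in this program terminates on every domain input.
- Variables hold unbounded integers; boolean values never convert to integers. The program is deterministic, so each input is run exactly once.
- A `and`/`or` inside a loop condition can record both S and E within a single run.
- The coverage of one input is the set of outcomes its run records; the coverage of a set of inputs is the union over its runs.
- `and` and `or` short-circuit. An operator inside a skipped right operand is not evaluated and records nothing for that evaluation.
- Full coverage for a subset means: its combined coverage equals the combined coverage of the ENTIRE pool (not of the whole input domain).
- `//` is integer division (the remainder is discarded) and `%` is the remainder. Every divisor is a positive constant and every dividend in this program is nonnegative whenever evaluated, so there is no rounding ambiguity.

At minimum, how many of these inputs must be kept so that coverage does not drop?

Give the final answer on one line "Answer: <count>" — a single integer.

input #1, c=2, h=1: outcomes B1=T, B2=T, B2=F, B3=F, B4=F, B5=F, B6=S, B7=F, B8=T, B9=F
input #2, c=-2, h=2: outcomes B1=T, B2=T, B2=F, B3=F, B4=T, B5=T, B5=F, B6=S, B6=E, B7=F, B8=T, B9=F
input #3, c=-4, h=8: outcomes B1=T, B2=T, B2=F, B3=F, B4=T, B5=T, B5=F, B6=S, B6=E, B7=F, B8=T, B9=T, B10=T
input #4, c=5, h=4: outcomes B1=T, B2=T, B2=F, B3=F, B4=F, B5=F, B6=S, B7=F, B8=T, B9=F
input #5, c=3, h=10: outcomes B1=T, B2=T, B2=F, B3=F, B4=F, B5=F, B6=S, B7=F, B8=T, B9=T, B10=T
input #6, c=-4, h=7: outcomes B1=T, B2=T, B2=F, B3=F, B4=T, B5=T, B5=F, B6=S, B6=E, B7=T, B8=F, B9=T, B10=T
input #7, c=-1, h=6: outcomes B1=T, B2=F, B3=F, B4=T, B5=T, B5=F, B6=S, B6=E, B7=F, B8=T, B9=T, B10=T
input #8, c=3, h=3: outcomes B1=T, B2=T, B2=F, B3=F, B4=F, B5=F, B6=S, B7=T, B8=T, B9=F
input #9, c=4, h=4: outcomes B1=T, B2=T, B2=F, B3=F, B4=F, B5=F, B6=S, B7=F, B8=T, B9=F
pool-wide coverage (17 outcomes): B1=T, B2=T, B2=F, B3=F, B4=T, B4=F, B5=T, B5=F, B6=S, B6=E, B7=T, B7=F, B8=T, B8=F, B9=T, B9=F, B10=T
checked all size-1 subsets: none covers 17 outcomes (max 13/17)
at size 2, {1, 6} reaches all 17 outcomes; every lexicographically earlier size-2 subset fails

Answer: 2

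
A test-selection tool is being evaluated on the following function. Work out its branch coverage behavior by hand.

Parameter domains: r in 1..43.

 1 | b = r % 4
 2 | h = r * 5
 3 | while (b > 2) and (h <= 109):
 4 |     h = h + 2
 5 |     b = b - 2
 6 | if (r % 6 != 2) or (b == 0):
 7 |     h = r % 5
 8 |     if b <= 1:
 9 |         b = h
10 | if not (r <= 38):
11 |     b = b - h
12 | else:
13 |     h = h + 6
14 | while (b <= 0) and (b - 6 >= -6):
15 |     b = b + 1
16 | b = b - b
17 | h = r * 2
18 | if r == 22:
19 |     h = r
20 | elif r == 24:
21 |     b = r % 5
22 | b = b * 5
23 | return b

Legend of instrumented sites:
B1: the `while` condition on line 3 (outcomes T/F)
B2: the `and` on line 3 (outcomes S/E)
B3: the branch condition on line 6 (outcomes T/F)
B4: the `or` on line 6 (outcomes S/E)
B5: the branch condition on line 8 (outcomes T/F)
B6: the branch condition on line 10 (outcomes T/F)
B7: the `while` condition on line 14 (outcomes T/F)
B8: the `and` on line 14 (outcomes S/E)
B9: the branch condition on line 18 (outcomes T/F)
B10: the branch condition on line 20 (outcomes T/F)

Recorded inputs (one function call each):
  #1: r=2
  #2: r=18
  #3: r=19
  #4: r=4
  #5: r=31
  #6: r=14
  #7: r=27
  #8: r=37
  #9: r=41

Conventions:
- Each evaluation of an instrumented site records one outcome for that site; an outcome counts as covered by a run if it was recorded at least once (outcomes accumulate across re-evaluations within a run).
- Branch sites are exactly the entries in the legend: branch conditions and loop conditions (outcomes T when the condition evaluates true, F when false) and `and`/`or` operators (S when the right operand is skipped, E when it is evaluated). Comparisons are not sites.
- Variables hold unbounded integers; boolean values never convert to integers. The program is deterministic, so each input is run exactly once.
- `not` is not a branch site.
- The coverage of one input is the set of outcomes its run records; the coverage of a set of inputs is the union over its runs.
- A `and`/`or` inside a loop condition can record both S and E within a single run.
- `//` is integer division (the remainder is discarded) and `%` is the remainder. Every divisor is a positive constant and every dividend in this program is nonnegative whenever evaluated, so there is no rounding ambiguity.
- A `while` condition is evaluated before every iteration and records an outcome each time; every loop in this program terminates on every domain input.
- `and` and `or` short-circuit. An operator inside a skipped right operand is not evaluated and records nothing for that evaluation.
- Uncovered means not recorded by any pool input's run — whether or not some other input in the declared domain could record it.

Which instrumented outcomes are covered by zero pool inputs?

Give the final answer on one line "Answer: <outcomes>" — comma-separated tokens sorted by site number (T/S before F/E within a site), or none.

input #1, r=2: outcomes B1=F, B2=S, B3=F, B4=E, B6=F, B7=F, B8=S, B9=F, B10=F
input #2, r=18: outcomes B1=F, B2=S, B3=T, B4=S, B5=F, B6=F, B7=F, B8=S, B9=F, B10=F
input #3, r=19: outcomes B1=T, B1=F, B2=S, B2=E, B3=T, B4=S, B5=T, B6=F, B7=F, B8=S, B9=F, B10=F
input #4, r=4: outcomes B1=F, B2=S, B3=T, B4=S, B5=T, B6=F, B7=F, B8=S, B9=F, B10=F
input #5, r=31: outcomes B1=F, B2=E, B3=T, B4=S, B5=F, B6=F, B7=F, B8=S, B9=F, B10=F
input #6, r=14: outcomes B1=F, B2=S, B3=F, B4=E, B6=F, B7=F, B8=S, B9=F, B10=F
input #7, r=27: outcomes B1=F, B2=E, B3=T, B4=S, B5=F, B6=F, B7=F, B8=S, B9=F, B10=F
input #8, r=37: outcomes B1=F, B2=S, B3=T, B4=S, B5=T, B6=F, B7=F, B8=S, B9=F, B10=F
input #9, r=41: outcomes B1=F, B2=S, B3=T, B4=S, B5=T, B6=T, B7=T, B7=F, B8=S, B8=E, B9=F, B10=F
union over the pool: B1=T, B1=F, B2=S, B2=E, B3=T, B3=F, B4=S, B4=E, B5=T, B5=F, B6=T, B6=F, B7=T, B7=F, B8=S, B8=E, B9=F, B10=F
uncovered (2 of 20): B9=T, B10=T

Answer: B9=T, B10=T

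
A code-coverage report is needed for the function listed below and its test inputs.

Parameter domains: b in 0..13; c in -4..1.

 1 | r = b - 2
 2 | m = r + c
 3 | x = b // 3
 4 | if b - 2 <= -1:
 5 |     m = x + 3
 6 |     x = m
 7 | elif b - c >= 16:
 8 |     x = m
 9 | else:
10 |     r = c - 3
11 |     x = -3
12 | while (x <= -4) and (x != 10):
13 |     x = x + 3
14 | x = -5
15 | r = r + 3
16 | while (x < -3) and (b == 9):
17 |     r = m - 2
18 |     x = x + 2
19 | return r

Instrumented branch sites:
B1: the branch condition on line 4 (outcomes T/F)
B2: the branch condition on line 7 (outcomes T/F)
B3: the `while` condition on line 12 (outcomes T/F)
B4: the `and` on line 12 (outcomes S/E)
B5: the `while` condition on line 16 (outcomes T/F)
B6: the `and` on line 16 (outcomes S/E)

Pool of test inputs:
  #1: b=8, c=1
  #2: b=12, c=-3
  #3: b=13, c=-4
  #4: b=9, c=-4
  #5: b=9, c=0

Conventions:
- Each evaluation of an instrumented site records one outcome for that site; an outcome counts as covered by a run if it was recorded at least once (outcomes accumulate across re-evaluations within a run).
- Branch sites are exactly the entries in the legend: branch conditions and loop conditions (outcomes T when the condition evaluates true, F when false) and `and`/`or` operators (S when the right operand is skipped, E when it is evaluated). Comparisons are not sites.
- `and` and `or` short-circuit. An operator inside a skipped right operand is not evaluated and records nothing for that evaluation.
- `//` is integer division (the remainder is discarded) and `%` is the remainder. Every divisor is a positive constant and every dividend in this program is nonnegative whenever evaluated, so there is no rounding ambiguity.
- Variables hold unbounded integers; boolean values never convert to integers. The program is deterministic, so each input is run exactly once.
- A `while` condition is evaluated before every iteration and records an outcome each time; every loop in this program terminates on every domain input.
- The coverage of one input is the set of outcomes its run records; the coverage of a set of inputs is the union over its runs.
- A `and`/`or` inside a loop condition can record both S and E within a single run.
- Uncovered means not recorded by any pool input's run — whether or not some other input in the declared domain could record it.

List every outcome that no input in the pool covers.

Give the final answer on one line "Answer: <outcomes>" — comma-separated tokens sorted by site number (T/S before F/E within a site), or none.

#1 (b=8, c=1) -> covered: B1=F, B2=F, B3=F, B4=S, B5=F, B6=E
#2 (b=12, c=-3) -> covered: B1=F, B2=F, B3=F, B4=S, B5=F, B6=E
#3 (b=13, c=-4) -> covered: B1=F, B2=T, B3=F, B4=S, B5=F, B6=E
#4 (b=9, c=-4) -> covered: B1=F, B2=F, B3=F, B4=S, B5=T, B5=F, B6=S, B6=E
#5 (b=9, c=0) -> covered: B1=F, B2=F, B3=F, B4=S, B5=T, B5=F, B6=S, B6=E
union over the pool: B1=F, B2=T, B2=F, B3=F, B4=S, B5=T, B5=F, B6=S, B6=E
uncovered (3 of 12): B1=T, B3=T, B4=E

Answer: B1=T, B3=T, B4=E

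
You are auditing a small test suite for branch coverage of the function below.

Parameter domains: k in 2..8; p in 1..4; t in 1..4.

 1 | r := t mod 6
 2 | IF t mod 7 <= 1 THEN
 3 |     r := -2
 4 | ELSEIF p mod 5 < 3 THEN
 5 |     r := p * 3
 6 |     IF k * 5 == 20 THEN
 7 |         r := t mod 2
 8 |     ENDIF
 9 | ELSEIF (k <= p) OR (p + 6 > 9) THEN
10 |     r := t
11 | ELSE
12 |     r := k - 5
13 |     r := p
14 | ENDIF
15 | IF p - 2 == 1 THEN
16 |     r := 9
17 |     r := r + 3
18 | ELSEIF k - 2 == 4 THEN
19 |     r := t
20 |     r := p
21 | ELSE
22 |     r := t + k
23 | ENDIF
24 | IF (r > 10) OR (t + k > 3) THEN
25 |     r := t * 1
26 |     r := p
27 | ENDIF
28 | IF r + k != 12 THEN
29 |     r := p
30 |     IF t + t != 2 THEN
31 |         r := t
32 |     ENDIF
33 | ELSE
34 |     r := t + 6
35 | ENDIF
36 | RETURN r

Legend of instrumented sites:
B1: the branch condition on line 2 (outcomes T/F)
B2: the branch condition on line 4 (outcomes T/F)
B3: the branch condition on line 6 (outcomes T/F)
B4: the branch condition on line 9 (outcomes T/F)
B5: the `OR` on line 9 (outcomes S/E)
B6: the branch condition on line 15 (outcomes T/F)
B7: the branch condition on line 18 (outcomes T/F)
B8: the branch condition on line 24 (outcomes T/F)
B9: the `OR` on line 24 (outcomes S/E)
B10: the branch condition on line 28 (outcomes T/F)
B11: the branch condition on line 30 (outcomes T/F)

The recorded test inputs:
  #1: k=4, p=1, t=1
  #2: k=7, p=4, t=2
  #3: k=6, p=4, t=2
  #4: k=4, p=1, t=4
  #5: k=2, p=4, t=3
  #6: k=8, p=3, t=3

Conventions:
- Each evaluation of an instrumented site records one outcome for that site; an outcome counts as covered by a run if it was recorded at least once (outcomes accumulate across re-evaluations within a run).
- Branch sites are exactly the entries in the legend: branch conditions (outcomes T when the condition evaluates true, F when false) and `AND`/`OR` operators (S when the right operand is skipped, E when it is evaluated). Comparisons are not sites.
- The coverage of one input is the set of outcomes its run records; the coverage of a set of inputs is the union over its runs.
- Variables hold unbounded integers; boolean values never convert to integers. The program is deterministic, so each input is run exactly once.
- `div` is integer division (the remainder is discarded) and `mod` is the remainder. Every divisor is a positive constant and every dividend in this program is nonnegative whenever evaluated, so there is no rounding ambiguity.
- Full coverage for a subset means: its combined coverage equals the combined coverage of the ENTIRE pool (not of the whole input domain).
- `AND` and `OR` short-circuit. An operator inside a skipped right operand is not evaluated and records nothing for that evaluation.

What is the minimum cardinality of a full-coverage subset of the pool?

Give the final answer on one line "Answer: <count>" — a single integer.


#1 (k=4, p=1, t=1) -> covered: B1=T, B6=F, B7=F, B8=T, B9=E, B10=T, B11=F
#2 (k=7, p=4, t=2) -> covered: B1=F, B2=F, B4=T, B5=E, B6=F, B7=F, B8=T, B9=E, B10=T, B11=T
#3 (k=6, p=4, t=2) -> covered: B1=F, B2=F, B4=T, B5=E, B6=F, B7=T, B8=T, B9=E, B10=T, B11=T
#4 (k=4, p=1, t=4) -> covered: B1=F, B2=T, B3=T, B6=F, B7=F, B8=T, B9=E, B10=T, B11=T
#5 (k=2, p=4, t=3) -> covered: B1=F, B2=F, B4=T, B5=S, B6=F, B7=F, B8=T, B9=E, B10=T, B11=T
#6 (k=8, p=3, t=3) -> covered: B1=F, B2=F, B4=F, B5=E, B6=T, B8=T, B9=S, B10=T, B11=T
together the pool reaches 19 outcomes: B1=T, B1=F, B2=T, B2=F, B3=T, B4=T, B4=F, B5=S, B5=E, B6=T, B6=F, B7=T, B7=F, B8=T, B9=S, B9=E, B10=T, B11=T, B11=F
no size-1 subset reaches all 19 outcomes (best union: 10/19)
no size-2 subset reaches all 19 outcomes (best union: 14/19)
no size-3 subset reaches all 19 outcomes (best union: 16/19)
no size-4 subset reaches all 19 outcomes (best union: 18/19)
inputs {1, 3, 4, 5, 6} (size 5) cover everything; no size-5 subset with a lexicographically smaller index list covers all 19
Answer: 5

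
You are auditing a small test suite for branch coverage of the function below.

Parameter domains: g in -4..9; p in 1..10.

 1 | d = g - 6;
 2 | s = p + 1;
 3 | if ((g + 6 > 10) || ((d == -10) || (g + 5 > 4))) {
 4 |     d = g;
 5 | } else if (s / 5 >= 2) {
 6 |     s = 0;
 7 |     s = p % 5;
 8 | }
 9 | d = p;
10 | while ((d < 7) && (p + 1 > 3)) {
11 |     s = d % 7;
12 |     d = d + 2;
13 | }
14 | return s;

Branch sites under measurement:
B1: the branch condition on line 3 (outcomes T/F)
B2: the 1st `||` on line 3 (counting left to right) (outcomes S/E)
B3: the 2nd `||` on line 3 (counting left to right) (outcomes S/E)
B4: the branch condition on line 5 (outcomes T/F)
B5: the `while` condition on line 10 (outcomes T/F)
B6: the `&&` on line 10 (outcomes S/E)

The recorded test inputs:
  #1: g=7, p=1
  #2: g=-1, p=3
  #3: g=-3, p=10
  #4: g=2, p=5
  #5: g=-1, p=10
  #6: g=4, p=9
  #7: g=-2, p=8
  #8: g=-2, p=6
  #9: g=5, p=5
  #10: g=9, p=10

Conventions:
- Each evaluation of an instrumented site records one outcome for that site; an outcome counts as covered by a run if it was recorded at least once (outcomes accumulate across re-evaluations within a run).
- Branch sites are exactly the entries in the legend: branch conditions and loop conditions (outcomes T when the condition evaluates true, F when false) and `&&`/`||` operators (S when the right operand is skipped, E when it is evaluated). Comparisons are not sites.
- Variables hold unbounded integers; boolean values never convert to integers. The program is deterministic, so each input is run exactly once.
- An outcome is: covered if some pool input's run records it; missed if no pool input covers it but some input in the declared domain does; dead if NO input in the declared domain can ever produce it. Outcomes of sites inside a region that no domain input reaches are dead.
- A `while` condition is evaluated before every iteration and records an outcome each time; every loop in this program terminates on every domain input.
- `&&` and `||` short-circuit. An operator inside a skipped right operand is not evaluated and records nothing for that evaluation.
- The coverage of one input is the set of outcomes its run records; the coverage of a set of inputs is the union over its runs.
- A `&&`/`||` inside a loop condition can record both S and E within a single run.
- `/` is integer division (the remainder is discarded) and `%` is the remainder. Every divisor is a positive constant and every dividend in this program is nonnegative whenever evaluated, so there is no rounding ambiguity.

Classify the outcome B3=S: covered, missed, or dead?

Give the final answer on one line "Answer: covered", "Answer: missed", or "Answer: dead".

no pool input records B3=S
but domain input (g=-4, p=1) does record it -> reachable, so missed

Answer: missed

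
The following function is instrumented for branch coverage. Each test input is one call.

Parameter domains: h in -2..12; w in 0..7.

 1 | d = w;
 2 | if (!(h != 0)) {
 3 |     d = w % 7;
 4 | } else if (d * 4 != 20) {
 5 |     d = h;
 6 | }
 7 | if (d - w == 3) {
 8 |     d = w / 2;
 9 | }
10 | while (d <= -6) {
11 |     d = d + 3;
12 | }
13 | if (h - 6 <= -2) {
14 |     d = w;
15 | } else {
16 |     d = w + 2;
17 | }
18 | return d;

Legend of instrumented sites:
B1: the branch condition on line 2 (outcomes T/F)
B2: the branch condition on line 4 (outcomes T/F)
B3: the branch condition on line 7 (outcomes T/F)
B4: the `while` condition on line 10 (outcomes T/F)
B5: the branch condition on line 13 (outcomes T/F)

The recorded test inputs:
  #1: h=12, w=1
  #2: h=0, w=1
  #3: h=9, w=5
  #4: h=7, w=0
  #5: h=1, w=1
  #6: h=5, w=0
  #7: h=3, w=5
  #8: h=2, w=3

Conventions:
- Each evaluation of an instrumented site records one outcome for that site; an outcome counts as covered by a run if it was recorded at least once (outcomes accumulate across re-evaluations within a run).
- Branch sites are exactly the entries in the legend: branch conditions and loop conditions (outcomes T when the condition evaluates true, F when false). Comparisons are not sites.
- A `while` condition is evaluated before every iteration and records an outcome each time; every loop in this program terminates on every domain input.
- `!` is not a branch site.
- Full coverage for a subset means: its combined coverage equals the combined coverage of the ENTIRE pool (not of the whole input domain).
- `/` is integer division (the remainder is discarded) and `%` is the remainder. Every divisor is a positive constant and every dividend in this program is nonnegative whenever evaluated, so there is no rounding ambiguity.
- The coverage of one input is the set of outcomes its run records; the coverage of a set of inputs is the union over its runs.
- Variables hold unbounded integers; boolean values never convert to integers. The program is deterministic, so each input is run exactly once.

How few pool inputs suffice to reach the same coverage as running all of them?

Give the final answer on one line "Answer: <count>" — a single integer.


#1 (h=12, w=1) -> B1->F, B2->T, B3->F, B4->F, B5->F; covered: B1=F, B2=T, B3=F, B4=F, B5=F
#2 (h=0, w=1) -> B1->T, B3->F, B4->F, B5->T; covered: B1=T, B3=F, B4=F, B5=T
#3 (h=9, w=5) -> B1->F, B2->F, B3->F, B4->F, B5->F; covered: B1=F, B2=F, B3=F, B4=F, B5=F
#4 (h=7, w=0) -> B1->F, B2->T, B3->F, B4->F, B5->F; covered: B1=F, B2=T, B3=F, B4=F, B5=F
#5 (h=1, w=1) -> B1->F, B2->T, B3->F, B4->F, B5->T; covered: B1=F, B2=T, B3=F, B4=F, B5=T
#6 (h=5, w=0) -> B1->F, B2->T, B3->F, B4->F, B5->F; covered: B1=F, B2=T, B3=F, B4=F, B5=F
#7 (h=3, w=5) -> B1->F, B2->F, B3->F, B4->F, B5->T; covered: B1=F, B2=F, B3=F, B4=F, B5=T
#8 (h=2, w=3) -> B1->F, B2->T, B3->F, B4->F, B5->T; covered: B1=F, B2=T, B3=F, B4=F, B5=T
union over all inputs: B1=T, B1=F, B2=T, B2=F, B3=F, B4=F, B5=T, B5=F (8 outcomes)
checked all size-1 subsets: none covers 8 outcomes (max 5/8)
checked all size-2 subsets: none covers 8 outcomes (max 7/8)
at size 3, {1, 2, 3} reaches all 8 outcomes; every lexicographically earlier size-3 subset fails
Answer: 3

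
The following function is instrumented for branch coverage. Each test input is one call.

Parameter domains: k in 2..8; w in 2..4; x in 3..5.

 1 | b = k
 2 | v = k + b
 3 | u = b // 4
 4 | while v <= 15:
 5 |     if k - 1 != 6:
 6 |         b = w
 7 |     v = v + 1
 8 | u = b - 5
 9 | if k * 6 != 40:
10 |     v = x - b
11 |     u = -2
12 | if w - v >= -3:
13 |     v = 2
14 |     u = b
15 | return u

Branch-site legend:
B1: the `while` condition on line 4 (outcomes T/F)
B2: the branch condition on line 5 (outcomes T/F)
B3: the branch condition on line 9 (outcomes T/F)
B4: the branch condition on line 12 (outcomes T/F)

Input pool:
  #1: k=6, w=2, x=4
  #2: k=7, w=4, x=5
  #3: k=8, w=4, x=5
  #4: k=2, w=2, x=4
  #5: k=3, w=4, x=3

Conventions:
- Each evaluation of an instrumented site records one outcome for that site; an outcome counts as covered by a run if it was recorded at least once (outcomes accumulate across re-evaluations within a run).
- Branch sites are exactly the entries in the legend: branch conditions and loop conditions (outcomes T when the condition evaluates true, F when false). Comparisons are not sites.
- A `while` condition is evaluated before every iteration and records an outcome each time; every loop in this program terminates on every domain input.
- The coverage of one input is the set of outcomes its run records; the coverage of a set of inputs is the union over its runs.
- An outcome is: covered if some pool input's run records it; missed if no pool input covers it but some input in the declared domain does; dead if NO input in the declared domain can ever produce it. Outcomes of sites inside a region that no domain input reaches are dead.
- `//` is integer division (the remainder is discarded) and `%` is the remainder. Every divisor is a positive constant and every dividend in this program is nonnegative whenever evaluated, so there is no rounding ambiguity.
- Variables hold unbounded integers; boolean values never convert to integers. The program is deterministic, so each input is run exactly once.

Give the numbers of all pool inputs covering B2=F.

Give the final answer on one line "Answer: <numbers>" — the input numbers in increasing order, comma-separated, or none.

input #1 (k=6, w=2, x=4): does not produce B2=F
input #2 (k=7, w=4, x=5): produces B2=F
input #3 (k=8, w=4, x=5): does not produce B2=F
input #4 (k=2, w=2, x=4): does not produce B2=F
input #5 (k=3, w=4, x=3): does not produce B2=F

Answer: 2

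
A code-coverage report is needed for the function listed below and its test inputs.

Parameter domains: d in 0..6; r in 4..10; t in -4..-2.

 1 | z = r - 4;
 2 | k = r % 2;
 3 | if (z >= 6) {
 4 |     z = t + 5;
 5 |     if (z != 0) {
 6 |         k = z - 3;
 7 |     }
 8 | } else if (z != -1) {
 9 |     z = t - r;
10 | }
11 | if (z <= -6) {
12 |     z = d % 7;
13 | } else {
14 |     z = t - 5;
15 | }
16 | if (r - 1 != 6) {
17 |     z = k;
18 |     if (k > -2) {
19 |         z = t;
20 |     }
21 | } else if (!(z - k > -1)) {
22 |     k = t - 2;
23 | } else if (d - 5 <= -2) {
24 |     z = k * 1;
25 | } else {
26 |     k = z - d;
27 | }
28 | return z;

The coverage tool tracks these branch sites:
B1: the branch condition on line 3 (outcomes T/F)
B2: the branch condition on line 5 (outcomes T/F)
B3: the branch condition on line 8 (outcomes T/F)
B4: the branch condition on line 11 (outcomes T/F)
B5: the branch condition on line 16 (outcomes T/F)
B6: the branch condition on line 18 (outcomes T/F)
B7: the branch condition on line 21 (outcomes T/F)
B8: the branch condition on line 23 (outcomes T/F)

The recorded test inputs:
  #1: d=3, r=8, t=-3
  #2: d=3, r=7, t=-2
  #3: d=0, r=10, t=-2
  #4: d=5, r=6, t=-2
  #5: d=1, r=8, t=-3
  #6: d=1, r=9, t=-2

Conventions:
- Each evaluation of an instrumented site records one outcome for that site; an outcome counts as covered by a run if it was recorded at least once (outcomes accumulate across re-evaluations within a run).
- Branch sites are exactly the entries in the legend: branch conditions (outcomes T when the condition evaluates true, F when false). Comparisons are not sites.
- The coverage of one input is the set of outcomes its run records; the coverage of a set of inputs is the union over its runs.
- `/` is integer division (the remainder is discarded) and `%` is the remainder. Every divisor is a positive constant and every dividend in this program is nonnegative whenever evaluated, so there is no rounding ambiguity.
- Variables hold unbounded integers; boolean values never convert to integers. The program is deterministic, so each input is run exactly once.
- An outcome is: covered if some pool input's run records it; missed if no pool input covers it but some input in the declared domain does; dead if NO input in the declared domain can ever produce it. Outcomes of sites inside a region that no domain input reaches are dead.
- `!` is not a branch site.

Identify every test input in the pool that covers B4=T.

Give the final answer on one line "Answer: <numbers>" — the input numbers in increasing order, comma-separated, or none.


input #1 (d=3, r=8, t=-3): produces B4=T
input #2 (d=3, r=7, t=-2): produces B4=T
input #3 (d=0, r=10, t=-2): does not produce B4=T
input #4 (d=5, r=6, t=-2): produces B4=T
input #5 (d=1, r=8, t=-3): produces B4=T
input #6 (d=1, r=9, t=-2): produces B4=T
Answer: 1, 2, 4, 5, 6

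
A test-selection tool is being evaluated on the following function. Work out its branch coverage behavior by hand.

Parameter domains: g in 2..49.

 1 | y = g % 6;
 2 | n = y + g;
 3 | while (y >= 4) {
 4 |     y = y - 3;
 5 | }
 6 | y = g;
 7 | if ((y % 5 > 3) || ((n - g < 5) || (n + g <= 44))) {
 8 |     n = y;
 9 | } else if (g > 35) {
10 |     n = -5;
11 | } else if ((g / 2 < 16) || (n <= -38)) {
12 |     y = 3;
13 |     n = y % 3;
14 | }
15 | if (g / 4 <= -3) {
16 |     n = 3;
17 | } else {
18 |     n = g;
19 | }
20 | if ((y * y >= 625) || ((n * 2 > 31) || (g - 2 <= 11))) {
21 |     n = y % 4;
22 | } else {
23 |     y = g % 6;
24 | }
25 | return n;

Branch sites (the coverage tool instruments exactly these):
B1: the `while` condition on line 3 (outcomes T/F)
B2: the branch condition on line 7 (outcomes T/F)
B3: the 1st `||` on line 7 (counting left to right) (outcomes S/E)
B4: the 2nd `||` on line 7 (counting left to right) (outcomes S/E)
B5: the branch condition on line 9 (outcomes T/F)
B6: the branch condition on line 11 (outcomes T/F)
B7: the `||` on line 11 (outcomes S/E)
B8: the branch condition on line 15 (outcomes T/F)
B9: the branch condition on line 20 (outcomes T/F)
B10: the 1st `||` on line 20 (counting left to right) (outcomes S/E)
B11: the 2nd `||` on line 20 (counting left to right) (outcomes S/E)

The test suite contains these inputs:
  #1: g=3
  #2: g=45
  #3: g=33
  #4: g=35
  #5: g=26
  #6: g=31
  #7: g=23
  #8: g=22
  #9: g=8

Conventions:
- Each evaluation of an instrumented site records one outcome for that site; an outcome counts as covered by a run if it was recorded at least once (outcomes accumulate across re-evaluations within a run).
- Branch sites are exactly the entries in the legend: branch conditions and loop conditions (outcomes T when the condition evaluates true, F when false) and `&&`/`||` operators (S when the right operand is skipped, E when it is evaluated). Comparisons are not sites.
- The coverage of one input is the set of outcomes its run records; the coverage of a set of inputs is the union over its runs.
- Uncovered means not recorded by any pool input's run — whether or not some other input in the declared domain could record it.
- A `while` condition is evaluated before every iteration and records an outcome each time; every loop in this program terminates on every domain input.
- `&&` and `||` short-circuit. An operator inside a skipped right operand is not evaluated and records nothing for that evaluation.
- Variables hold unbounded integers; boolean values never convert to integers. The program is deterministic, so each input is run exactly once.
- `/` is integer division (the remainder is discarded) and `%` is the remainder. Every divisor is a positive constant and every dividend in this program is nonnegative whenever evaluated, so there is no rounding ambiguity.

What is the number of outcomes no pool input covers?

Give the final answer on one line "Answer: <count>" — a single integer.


#1 (g=3) -> B1->F, B3->E, B4->S, B2->T, B8->F, B10->E, B11->E, B9->T; covered: B1=F, B2=T, B3=E, B4=S, B8=F, B9=T, B10=E, B11=E
#2 (g=45) -> B1->F, B3->E, B4->S, B2->T, B8->F, B10->S, B9->T; covered: B1=F, B2=T, B3=E, B4=S, B8=F, B9=T, B10=S
#3 (g=33) -> B1->F, B3->E, B4->S, B2->T, B8->F, B10->S, B9->T; covered: B1=F, B2=T, B3=E, B4=S, B8=F, B9=T, B10=S
#4 (g=35) -> B1->T, B1->F, B3->E, B4->E, B2->F, B5->F, B7->E, B6->F, B8->F, B10->S, B9->T; covered: B1=T, B1=F, B2=F, B3=E, B4=E, B5=F, B6=F, B7=E, B8=F, B9=T, B10=S
#5 (g=26) -> B1->F, B3->E, B4->S, B2->T, B8->F, B10->S, B9->T; covered: B1=F, B2=T, B3=E, B4=S, B8=F, B9=T, B10=S
#6 (g=31) -> B1->F, B3->E, B4->S, B2->T, B8->F, B10->S, B9->T; covered: B1=F, B2=T, B3=E, B4=S, B8=F, B9=T, B10=S
#7 (g=23) -> B1->T, B1->F, B3->E, B4->E, B2->F, B5->F, B7->S, B6->T, B8->F, B10->E, B11->S, B9->T; covered: B1=T, B1=F, B2=F, B3=E, B4=E, B5=F, B6=T, B7=S, B8=F, B9=T, B10=E, B11=S
#8 (g=22) -> B1->T, B1->F, B3->E, B4->S, B2->T, B8->F, B10->E, B11->S, B9->T; covered: B1=T, B1=F, B2=T, B3=E, B4=S, B8=F, B9=T, B10=E, B11=S
#9 (g=8) -> B1->F, B3->E, B4->S, B2->T, B8->F, B10->E, B11->E, B9->T; covered: B1=F, B2=T, B3=E, B4=S, B8=F, B9=T, B10=E, B11=E
union over the pool: B1=T, B1=F, B2=T, B2=F, B3=E, B4=S, B4=E, B5=F, B6=T, B6=F, B7=S, B7=E, B8=F, B9=T, B10=S, B10=E, B11=S, B11=E
uncovered (4 of 22): B3=S, B5=T, B8=T, B9=F
Answer: 4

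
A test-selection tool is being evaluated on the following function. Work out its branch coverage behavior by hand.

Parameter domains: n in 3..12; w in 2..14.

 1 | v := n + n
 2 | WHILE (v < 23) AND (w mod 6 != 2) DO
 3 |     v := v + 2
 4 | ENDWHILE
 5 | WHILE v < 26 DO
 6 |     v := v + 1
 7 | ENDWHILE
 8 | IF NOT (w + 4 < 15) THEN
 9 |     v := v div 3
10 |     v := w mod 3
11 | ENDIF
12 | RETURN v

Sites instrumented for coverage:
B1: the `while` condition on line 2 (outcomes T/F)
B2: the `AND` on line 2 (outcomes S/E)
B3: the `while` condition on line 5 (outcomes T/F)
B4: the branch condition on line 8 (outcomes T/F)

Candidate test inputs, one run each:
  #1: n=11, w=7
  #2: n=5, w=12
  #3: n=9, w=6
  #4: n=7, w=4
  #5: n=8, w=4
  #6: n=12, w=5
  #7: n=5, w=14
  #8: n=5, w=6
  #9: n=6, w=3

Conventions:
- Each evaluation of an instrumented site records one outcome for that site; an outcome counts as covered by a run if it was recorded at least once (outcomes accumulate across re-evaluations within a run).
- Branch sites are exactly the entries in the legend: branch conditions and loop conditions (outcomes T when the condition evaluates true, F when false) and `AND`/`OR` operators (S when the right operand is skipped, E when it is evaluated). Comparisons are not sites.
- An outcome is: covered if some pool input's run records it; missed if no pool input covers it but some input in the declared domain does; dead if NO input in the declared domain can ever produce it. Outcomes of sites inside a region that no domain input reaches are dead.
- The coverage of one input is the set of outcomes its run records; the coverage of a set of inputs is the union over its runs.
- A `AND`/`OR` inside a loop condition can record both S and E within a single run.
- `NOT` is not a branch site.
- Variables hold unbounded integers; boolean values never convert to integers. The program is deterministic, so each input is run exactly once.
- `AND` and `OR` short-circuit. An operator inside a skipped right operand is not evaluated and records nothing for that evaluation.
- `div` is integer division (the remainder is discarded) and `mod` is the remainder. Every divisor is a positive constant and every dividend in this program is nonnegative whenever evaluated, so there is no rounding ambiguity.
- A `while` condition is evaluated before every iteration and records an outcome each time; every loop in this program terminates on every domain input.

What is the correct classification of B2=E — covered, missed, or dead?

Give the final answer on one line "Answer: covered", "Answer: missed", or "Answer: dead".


B2=E is recorded by pool input(s) 1, 2, 3, 4, 5, 7, 8, 9 -> covered
Answer: covered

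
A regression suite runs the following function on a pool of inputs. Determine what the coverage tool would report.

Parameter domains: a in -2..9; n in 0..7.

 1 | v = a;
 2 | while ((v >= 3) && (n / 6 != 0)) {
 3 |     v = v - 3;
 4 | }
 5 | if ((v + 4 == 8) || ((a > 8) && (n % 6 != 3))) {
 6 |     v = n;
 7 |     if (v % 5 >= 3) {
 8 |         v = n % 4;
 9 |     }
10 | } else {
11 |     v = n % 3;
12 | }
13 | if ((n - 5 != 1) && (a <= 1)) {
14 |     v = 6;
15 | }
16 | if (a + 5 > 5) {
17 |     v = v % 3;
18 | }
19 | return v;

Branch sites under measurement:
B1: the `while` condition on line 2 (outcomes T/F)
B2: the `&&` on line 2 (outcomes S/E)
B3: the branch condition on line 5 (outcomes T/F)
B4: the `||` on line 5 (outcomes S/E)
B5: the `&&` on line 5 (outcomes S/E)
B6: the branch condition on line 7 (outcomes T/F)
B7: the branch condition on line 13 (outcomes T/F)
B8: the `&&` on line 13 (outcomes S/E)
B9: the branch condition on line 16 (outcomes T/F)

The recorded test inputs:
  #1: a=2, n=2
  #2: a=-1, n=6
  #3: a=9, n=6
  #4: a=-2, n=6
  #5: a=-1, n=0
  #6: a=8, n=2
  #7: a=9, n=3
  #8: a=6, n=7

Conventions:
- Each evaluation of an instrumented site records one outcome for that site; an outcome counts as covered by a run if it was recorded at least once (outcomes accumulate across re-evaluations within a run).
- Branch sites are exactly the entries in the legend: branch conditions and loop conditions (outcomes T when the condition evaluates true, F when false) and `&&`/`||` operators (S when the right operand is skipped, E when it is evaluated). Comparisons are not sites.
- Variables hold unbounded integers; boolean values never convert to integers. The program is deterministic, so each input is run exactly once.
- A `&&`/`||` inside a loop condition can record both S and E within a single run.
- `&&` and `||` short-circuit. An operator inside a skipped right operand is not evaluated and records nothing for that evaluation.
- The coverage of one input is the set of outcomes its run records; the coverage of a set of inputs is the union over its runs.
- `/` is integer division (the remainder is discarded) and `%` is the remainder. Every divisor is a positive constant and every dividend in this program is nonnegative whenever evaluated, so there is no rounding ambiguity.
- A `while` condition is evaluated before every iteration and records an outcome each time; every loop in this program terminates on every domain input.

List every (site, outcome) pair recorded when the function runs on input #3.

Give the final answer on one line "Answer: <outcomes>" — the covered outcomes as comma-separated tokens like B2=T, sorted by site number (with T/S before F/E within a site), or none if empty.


Event log for input #3 (a=9, n=6):
  B2->E, B1->T, B2->E, B1->T, B2->E, B1->T, B2->S, B1->F, B4->E, B5->E
  B3->T, B6->F, B8->S, B7->F, B9->T
distinct outcomes covered: B1=T, B1=F, B2=S, B2=E, B3=T, B4=E, B5=E, B6=F, B7=F, B8=S, B9=T
Answer: B1=T, B1=F, B2=S, B2=E, B3=T, B4=E, B5=E, B6=F, B7=F, B8=S, B9=T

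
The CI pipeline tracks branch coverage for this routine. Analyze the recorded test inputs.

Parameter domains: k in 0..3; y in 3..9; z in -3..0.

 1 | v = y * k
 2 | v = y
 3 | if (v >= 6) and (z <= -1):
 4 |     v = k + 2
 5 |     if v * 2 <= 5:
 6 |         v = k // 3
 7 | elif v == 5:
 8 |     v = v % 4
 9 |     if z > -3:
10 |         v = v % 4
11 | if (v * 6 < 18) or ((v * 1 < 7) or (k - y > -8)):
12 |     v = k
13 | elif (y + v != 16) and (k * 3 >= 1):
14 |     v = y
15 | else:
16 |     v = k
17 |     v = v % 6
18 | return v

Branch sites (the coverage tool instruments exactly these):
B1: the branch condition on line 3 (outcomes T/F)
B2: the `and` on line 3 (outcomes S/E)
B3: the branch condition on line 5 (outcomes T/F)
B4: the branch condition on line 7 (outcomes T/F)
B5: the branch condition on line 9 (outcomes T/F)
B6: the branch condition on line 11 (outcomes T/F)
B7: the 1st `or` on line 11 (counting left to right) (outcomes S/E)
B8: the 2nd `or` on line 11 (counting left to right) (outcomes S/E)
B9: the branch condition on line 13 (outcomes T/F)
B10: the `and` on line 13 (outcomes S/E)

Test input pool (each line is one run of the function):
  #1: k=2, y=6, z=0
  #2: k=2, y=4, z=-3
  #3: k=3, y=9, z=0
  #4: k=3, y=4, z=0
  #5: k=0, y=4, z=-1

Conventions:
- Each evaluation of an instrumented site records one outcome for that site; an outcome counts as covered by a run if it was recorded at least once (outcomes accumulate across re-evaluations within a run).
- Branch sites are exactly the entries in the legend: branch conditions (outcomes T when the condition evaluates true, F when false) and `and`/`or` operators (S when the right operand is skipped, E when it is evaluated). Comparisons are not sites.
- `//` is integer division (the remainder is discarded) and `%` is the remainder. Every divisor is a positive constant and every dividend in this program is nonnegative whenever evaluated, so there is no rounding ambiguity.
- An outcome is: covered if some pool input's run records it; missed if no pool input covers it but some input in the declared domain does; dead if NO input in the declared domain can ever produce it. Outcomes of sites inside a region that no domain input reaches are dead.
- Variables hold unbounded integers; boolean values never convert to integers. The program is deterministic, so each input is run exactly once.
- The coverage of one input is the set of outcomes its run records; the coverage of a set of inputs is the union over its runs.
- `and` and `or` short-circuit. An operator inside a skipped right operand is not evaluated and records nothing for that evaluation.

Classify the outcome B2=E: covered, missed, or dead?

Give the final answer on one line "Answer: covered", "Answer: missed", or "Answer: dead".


B2=E is recorded by pool input(s) 1, 3 -> covered
Answer: covered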